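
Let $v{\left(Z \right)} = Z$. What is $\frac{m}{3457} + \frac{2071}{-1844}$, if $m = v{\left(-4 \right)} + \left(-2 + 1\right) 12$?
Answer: $- \frac{7188951}{6374708} \approx -1.1277$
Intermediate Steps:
$m = -16$ ($m = -4 + \left(-2 + 1\right) 12 = -4 - 12 = -16$)
$\frac{m}{3457} + \frac{2071}{-1844} = - \frac{16}{3457} + \frac{2071}{-1844} = \left(-16\right) \frac{1}{3457} + 2071 \left(- \frac{1}{1844}\right) = - \frac{16}{3457} - \frac{2071}{1844} = - \frac{7188951}{6374708}$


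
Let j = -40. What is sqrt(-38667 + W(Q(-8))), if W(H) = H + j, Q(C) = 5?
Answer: I*sqrt(38702) ≈ 196.73*I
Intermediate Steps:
W(H) = -40 + H (W(H) = H - 40 = -40 + H)
sqrt(-38667 + W(Q(-8))) = sqrt(-38667 + (-40 + 5)) = sqrt(-38667 - 35) = sqrt(-38702) = I*sqrt(38702)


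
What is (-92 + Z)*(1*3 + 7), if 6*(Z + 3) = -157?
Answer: -3635/3 ≈ -1211.7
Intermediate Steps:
Z = -175/6 (Z = -3 + (1/6)*(-157) = -3 - 157/6 = -175/6 ≈ -29.167)
(-92 + Z)*(1*3 + 7) = (-92 - 175/6)*(1*3 + 7) = -727*(3 + 7)/6 = -727/6*10 = -3635/3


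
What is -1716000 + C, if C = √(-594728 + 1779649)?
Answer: -1716000 + √1184921 ≈ -1.7149e+6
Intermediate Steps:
C = √1184921 ≈ 1088.5
-1716000 + C = -1716000 + √1184921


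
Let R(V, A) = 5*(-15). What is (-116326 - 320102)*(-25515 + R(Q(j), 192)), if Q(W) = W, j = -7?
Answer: 11168192520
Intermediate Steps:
R(V, A) = -75
(-116326 - 320102)*(-25515 + R(Q(j), 192)) = (-116326 - 320102)*(-25515 - 75) = -436428*(-25590) = 11168192520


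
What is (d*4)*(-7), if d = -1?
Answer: 28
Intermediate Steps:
(d*4)*(-7) = -1*4*(-7) = -4*(-7) = 28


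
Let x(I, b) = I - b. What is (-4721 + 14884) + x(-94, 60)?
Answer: 10009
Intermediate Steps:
(-4721 + 14884) + x(-94, 60) = (-4721 + 14884) + (-94 - 1*60) = 10163 + (-94 - 60) = 10163 - 154 = 10009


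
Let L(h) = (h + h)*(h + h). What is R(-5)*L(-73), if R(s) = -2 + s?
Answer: -149212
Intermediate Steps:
L(h) = 4*h² (L(h) = (2*h)*(2*h) = 4*h²)
R(-5)*L(-73) = (-2 - 5)*(4*(-73)²) = -28*5329 = -7*21316 = -149212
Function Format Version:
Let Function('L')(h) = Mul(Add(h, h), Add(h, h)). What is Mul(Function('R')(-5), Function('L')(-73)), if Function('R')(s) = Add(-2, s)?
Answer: -149212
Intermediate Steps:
Function('L')(h) = Mul(4, Pow(h, 2)) (Function('L')(h) = Mul(Mul(2, h), Mul(2, h)) = Mul(4, Pow(h, 2)))
Mul(Function('R')(-5), Function('L')(-73)) = Mul(Add(-2, -5), Mul(4, Pow(-73, 2))) = Mul(-7, Mul(4, 5329)) = Mul(-7, 21316) = -149212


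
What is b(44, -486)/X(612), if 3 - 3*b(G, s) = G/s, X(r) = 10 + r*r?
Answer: 751/273049866 ≈ 2.7504e-6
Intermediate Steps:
X(r) = 10 + r²
b(G, s) = 1 - G/(3*s)
b(44, -486)/X(612) = ((-486 - ⅓*44)/(-486))/(10 + 612²) = (-(-486 - 44/3)/486)/(10 + 374544) = -1/486*(-1502/3)/374554 = (751/729)*(1/374554) = 751/273049866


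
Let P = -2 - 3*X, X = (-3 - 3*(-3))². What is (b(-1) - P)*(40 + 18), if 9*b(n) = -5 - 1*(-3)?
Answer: 57304/9 ≈ 6367.1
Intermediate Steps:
X = 36 (X = (-3 + 9)² = 6² = 36)
b(n) = -2/9 (b(n) = (-5 - 1*(-3))/9 = (-5 + 3)/9 = (⅑)*(-2) = -2/9)
P = -110 (P = -2 - 3*36 = -2 - 108 = -110)
(b(-1) - P)*(40 + 18) = (-2/9 - 1*(-110))*(40 + 18) = (-2/9 + 110)*58 = (988/9)*58 = 57304/9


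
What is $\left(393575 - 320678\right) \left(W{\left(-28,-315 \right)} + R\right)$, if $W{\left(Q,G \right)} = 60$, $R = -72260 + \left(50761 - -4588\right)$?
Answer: $-1228387347$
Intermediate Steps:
$R = -16911$ ($R = -72260 + \left(50761 + 4588\right) = -72260 + 55349 = -16911$)
$\left(393575 - 320678\right) \left(W{\left(-28,-315 \right)} + R\right) = \left(393575 - 320678\right) \left(60 - 16911\right) = 72897 \left(-16851\right) = -1228387347$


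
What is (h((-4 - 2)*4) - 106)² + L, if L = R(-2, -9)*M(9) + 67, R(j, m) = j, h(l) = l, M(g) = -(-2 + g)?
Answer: 16981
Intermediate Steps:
M(g) = 2 - g
L = 81 (L = -2*(2 - 1*9) + 67 = -2*(2 - 9) + 67 = -2*(-7) + 67 = 14 + 67 = 81)
(h((-4 - 2)*4) - 106)² + L = ((-4 - 2)*4 - 106)² + 81 = (-6*4 - 106)² + 81 = (-24 - 106)² + 81 = (-130)² + 81 = 16900 + 81 = 16981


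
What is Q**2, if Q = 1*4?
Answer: 16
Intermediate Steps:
Q = 4
Q**2 = 4**2 = 16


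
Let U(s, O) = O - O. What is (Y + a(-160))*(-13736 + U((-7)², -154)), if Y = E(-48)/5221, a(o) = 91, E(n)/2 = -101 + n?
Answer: -6522031368/5221 ≈ -1.2492e+6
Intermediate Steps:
E(n) = -202 + 2*n (E(n) = 2*(-101 + n) = -202 + 2*n)
Y = -298/5221 (Y = (-202 + 2*(-48))/5221 = (-202 - 96)*(1/5221) = -298*1/5221 = -298/5221 ≈ -0.057077)
U(s, O) = 0
(Y + a(-160))*(-13736 + U((-7)², -154)) = (-298/5221 + 91)*(-13736 + 0) = (474813/5221)*(-13736) = -6522031368/5221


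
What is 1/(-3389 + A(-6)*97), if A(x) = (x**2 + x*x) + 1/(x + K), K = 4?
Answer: 2/7093 ≈ 0.00028197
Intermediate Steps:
A(x) = 1/(4 + x) + 2*x**2 (A(x) = (x**2 + x*x) + 1/(x + 4) = (x**2 + x**2) + 1/(4 + x) = 2*x**2 + 1/(4 + x) = 1/(4 + x) + 2*x**2)
1/(-3389 + A(-6)*97) = 1/(-3389 + ((1 + 2*(-6)**3 + 8*(-6)**2)/(4 - 6))*97) = 1/(-3389 + ((1 + 2*(-216) + 8*36)/(-2))*97) = 1/(-3389 - (1 - 432 + 288)/2*97) = 1/(-3389 - 1/2*(-143)*97) = 1/(-3389 + (143/2)*97) = 1/(-3389 + 13871/2) = 1/(7093/2) = 2/7093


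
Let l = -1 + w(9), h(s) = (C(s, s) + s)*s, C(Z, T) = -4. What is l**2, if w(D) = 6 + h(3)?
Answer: 4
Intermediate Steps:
h(s) = s*(-4 + s) (h(s) = (-4 + s)*s = s*(-4 + s))
w(D) = 3 (w(D) = 6 + 3*(-4 + 3) = 6 + 3*(-1) = 6 - 3 = 3)
l = 2 (l = -1 + 3 = 2)
l**2 = 2**2 = 4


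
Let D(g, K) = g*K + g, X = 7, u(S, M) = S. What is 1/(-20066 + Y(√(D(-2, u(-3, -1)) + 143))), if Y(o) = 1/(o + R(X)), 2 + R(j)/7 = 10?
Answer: -19992406/401167244231 + 7*√3/1203501732693 ≈ -4.9836e-5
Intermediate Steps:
D(g, K) = g + K*g (D(g, K) = K*g + g = g + K*g)
R(j) = 56 (R(j) = -14 + 7*10 = -14 + 70 = 56)
Y(o) = 1/(56 + o) (Y(o) = 1/(o + 56) = 1/(56 + o))
1/(-20066 + Y(√(D(-2, u(-3, -1)) + 143))) = 1/(-20066 + 1/(56 + √(-2*(1 - 3) + 143))) = 1/(-20066 + 1/(56 + √(-2*(-2) + 143))) = 1/(-20066 + 1/(56 + √(4 + 143))) = 1/(-20066 + 1/(56 + √147)) = 1/(-20066 + 1/(56 + 7*√3))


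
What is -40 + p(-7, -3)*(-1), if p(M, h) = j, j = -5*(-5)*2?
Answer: -90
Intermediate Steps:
j = 50 (j = 25*2 = 50)
p(M, h) = 50
-40 + p(-7, -3)*(-1) = -40 + 50*(-1) = -40 - 50 = -90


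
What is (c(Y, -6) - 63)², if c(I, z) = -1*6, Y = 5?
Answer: 4761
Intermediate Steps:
c(I, z) = -6
(c(Y, -6) - 63)² = (-6 - 63)² = (-69)² = 4761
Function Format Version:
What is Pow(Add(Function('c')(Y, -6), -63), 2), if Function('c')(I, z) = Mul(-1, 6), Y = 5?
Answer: 4761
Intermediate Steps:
Function('c')(I, z) = -6
Pow(Add(Function('c')(Y, -6), -63), 2) = Pow(Add(-6, -63), 2) = Pow(-69, 2) = 4761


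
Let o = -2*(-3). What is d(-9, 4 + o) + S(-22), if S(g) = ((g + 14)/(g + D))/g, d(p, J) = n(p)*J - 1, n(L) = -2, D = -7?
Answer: -6703/319 ≈ -21.013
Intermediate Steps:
o = 6
d(p, J) = -1 - 2*J (d(p, J) = -2*J - 1 = -1 - 2*J)
S(g) = (14 + g)/(g*(-7 + g)) (S(g) = ((g + 14)/(g - 7))/g = ((14 + g)/(-7 + g))/g = (14 + g)/(g*(-7 + g)))
d(-9, 4 + o) + S(-22) = (-1 - 2*(4 + 6)) + (14 - 22)/((-22)*(-7 - 22)) = (-1 - 2*10) - 1/22*(-8)/(-29) = (-1 - 20) - 1/22*(-1/29)*(-8) = -21 - 4/319 = -6703/319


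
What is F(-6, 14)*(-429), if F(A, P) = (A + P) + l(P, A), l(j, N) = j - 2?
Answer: -8580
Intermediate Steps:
l(j, N) = -2 + j
F(A, P) = -2 + A + 2*P (F(A, P) = (A + P) + (-2 + P) = -2 + A + 2*P)
F(-6, 14)*(-429) = (-2 - 6 + 2*14)*(-429) = (-2 - 6 + 28)*(-429) = 20*(-429) = -8580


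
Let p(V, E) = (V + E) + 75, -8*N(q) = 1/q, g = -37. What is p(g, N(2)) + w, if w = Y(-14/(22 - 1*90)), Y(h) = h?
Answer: 10375/272 ≈ 38.143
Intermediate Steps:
N(q) = -1/(8*q)
p(V, E) = 75 + E + V (p(V, E) = (E + V) + 75 = 75 + E + V)
w = 7/34 (w = -14/(22 - 1*90) = -14/(22 - 90) = -14/(-68) = -14*(-1/68) = 7/34 ≈ 0.20588)
p(g, N(2)) + w = (75 - ⅛/2 - 37) + 7/34 = (75 - ⅛*½ - 37) + 7/34 = (75 - 1/16 - 37) + 7/34 = 607/16 + 7/34 = 10375/272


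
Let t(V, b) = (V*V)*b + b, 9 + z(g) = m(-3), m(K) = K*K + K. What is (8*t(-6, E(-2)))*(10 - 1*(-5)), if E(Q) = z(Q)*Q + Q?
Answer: 17760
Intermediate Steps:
m(K) = K + K**2 (m(K) = K**2 + K = K + K**2)
z(g) = -3 (z(g) = -9 - 3*(1 - 3) = -9 - 3*(-2) = -9 + 6 = -3)
E(Q) = -2*Q (E(Q) = -3*Q + Q = -2*Q)
t(V, b) = b + b*V**2 (t(V, b) = V**2*b + b = b*V**2 + b = b + b*V**2)
(8*t(-6, E(-2)))*(10 - 1*(-5)) = (8*((-2*(-2))*(1 + (-6)**2)))*(10 - 1*(-5)) = (8*(4*(1 + 36)))*(10 + 5) = (8*(4*37))*15 = (8*148)*15 = 1184*15 = 17760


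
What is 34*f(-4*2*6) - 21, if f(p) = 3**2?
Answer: 285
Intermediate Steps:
f(p) = 9
34*f(-4*2*6) - 21 = 34*9 - 21 = 306 - 21 = 285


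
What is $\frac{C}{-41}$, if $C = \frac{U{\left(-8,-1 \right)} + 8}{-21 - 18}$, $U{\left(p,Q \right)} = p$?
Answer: $0$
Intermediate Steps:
$C = 0$ ($C = \frac{-8 + 8}{-21 - 18} = \frac{0}{-39} = 0 \left(- \frac{1}{39}\right) = 0$)
$\frac{C}{-41} = \frac{1}{-41} \cdot 0 = \left(- \frac{1}{41}\right) 0 = 0$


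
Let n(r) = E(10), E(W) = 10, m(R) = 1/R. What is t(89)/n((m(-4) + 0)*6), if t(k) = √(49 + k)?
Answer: √138/10 ≈ 1.1747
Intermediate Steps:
n(r) = 10
t(89)/n((m(-4) + 0)*6) = √(49 + 89)/10 = √138*(⅒) = √138/10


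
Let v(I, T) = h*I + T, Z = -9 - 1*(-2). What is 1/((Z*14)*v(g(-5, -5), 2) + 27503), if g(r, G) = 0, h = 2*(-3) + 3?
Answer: 1/27307 ≈ 3.6621e-5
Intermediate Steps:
h = -3 (h = -6 + 3 = -3)
Z = -7 (Z = -9 + 2 = -7)
v(I, T) = T - 3*I (v(I, T) = -3*I + T = T - 3*I)
1/((Z*14)*v(g(-5, -5), 2) + 27503) = 1/((-7*14)*(2 - 3*0) + 27503) = 1/(-98*(2 + 0) + 27503) = 1/(-98*2 + 27503) = 1/(-196 + 27503) = 1/27307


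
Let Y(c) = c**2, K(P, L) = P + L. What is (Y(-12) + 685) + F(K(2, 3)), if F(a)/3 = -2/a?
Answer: 4139/5 ≈ 827.80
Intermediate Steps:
K(P, L) = L + P
F(a) = -6/a (F(a) = 3*(-2/a) = -6/a)
(Y(-12) + 685) + F(K(2, 3)) = ((-12)**2 + 685) - 6/(3 + 2) = (144 + 685) - 6/5 = 829 - 6*1/5 = 829 - 6/5 = 4139/5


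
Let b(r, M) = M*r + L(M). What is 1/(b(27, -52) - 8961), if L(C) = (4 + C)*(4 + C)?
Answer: -1/8061 ≈ -0.00012405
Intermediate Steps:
L(C) = (4 + C)**2
b(r, M) = (4 + M)**2 + M*r (b(r, M) = M*r + (4 + M)**2 = (4 + M)**2 + M*r)
1/(b(27, -52) - 8961) = 1/(((4 - 52)**2 - 52*27) - 8961) = 1/(((-48)**2 - 1404) - 8961) = 1/((2304 - 1404) - 8961) = 1/(900 - 8961) = 1/(-8061) = -1/8061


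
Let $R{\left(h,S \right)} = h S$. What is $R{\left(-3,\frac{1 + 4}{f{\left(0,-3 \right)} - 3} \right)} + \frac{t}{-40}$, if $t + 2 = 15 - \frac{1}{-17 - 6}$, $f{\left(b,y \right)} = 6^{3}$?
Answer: $- \frac{1295}{3266} \approx -0.39651$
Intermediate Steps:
$f{\left(b,y \right)} = 216$
$t = \frac{300}{23}$ ($t = -2 + \left(15 - \frac{1}{-17 - 6}\right) = -2 + \left(15 - \frac{1}{-23}\right) = -2 + \left(15 - - \frac{1}{23}\right) = -2 + \left(15 + \frac{1}{23}\right) = -2 + \frac{346}{23} = \frac{300}{23} \approx 13.043$)
$R{\left(h,S \right)} = S h$
$R{\left(-3,\frac{1 + 4}{f{\left(0,-3 \right)} - 3} \right)} + \frac{t}{-40} = \frac{1 + 4}{216 - 3} \left(-3\right) + \frac{300}{23 \left(-40\right)} = \frac{5}{213} \left(-3\right) + \frac{300}{23} \left(- \frac{1}{40}\right) = 5 \cdot \frac{1}{213} \left(-3\right) - \frac{15}{46} = \frac{5}{213} \left(-3\right) - \frac{15}{46} = - \frac{5}{71} - \frac{15}{46} = - \frac{1295}{3266}$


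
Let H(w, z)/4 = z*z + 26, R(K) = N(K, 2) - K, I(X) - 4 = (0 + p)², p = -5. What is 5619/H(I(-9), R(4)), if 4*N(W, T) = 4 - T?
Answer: 1873/51 ≈ 36.725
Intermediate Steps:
N(W, T) = 1 - T/4 (N(W, T) = (4 - T)/4 = 1 - T/4)
I(X) = 29 (I(X) = 4 + (0 - 5)² = 4 + (-5)² = 4 + 25 = 29)
R(K) = ½ - K (R(K) = (1 - ¼*2) - K = (1 - ½) - K = ½ - K)
H(w, z) = 104 + 4*z² (H(w, z) = 4*(z*z + 26) = 4*(z² + 26) = 4*(26 + z²) = 104 + 4*z²)
5619/H(I(-9), R(4)) = 5619/(104 + 4*(½ - 1*4)²) = 5619/(104 + 4*(½ - 4)²) = 5619/(104 + 4*(-7/2)²) = 5619/(104 + 4*(49/4)) = 5619/(104 + 49) = 5619/153 = 5619*(1/153) = 1873/51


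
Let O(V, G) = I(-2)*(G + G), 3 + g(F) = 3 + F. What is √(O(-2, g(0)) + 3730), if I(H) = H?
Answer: √3730 ≈ 61.074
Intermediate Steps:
g(F) = F (g(F) = -3 + (3 + F) = F)
O(V, G) = -4*G (O(V, G) = -2*(G + G) = -4*G)
√(O(-2, g(0)) + 3730) = √(-4*0 + 3730) = √(0 + 3730) = √3730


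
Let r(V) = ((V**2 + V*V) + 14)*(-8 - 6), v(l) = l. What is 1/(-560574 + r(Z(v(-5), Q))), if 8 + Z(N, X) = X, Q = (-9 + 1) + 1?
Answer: -1/567070 ≈ -1.7635e-6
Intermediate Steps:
Q = -7 (Q = -8 + 1 = -7)
Z(N, X) = -8 + X
r(V) = -196 - 28*V**2 (r(V) = ((V**2 + V**2) + 14)*(-14) = (2*V**2 + 14)*(-14) = (14 + 2*V**2)*(-14) = -196 - 28*V**2)
1/(-560574 + r(Z(v(-5), Q))) = 1/(-560574 + (-196 - 28*(-8 - 7)**2)) = 1/(-560574 + (-196 - 28*(-15)**2)) = 1/(-560574 + (-196 - 28*225)) = 1/(-560574 + (-196 - 6300)) = 1/(-560574 - 6496) = 1/(-567070) = -1/567070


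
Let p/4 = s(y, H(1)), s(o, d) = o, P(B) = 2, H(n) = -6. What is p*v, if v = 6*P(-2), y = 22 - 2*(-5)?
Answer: 1536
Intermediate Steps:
y = 32 (y = 22 - 1*(-10) = 22 + 10 = 32)
v = 12 (v = 6*2 = 12)
p = 128 (p = 4*32 = 128)
p*v = 128*12 = 1536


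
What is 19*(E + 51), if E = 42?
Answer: 1767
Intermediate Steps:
19*(E + 51) = 19*(42 + 51) = 19*93 = 1767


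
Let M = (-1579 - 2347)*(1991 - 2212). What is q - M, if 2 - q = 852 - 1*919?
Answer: -867577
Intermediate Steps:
q = 69 (q = 2 - (852 - 1*919) = 2 - (852 - 919) = 2 - 1*(-67) = 2 + 67 = 69)
M = 867646 (M = -3926*(-221) = 867646)
q - M = 69 - 1*867646 = 69 - 867646 = -867577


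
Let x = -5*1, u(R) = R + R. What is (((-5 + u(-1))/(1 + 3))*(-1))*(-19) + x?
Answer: -153/4 ≈ -38.250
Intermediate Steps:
u(R) = 2*R
x = -5
(((-5 + u(-1))/(1 + 3))*(-1))*(-19) + x = (((-5 + 2*(-1))/(1 + 3))*(-1))*(-19) - 5 = (((-5 - 2)/4)*(-1))*(-19) - 5 = (-7*¼*(-1))*(-19) - 5 = -7/4*(-1)*(-19) - 5 = (7/4)*(-19) - 5 = -133/4 - 5 = -153/4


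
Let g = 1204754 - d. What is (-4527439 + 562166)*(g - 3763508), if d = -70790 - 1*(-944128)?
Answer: 13609181741116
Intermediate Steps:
d = 873338 (d = -70790 + 944128 = 873338)
g = 331416 (g = 1204754 - 1*873338 = 1204754 - 873338 = 331416)
(-4527439 + 562166)*(g - 3763508) = (-4527439 + 562166)*(331416 - 3763508) = -3965273*(-3432092) = 13609181741116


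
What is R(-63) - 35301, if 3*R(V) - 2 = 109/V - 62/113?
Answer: -753925442/21357 ≈ -35301.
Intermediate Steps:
R(V) = 164/339 + 109/(3*V) (R(V) = ⅔ + (109/V - 62/113)/3 = ⅔ + (-62/113 + 109/V)/3 = ⅔ + (-62/339 + 109/(3*V)) = 164/339 + 109/(3*V))
R(-63) - 35301 = (1/339)*(12317 + 164*(-63))/(-63) - 35301 = (1/339)*(-1/63)*(12317 - 10332) - 35301 = (1/339)*(-1/63)*1985 - 35301 = -1985/21357 - 35301 = -753925442/21357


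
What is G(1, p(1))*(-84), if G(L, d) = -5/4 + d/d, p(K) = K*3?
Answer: 21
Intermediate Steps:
p(K) = 3*K
G(L, d) = -¼ (G(L, d) = -5*¼ + 1 = -5/4 + 1 = -¼)
G(1, p(1))*(-84) = -¼*(-84) = 21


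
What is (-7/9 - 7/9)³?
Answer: -2744/729 ≈ -3.7641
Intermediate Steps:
(-7/9 - 7/9)³ = (-14/9)³ = -2744/729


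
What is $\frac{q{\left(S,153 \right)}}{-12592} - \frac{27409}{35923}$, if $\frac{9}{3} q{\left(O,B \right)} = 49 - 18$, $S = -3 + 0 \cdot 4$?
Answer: $- \frac{1036515997}{1357027248} \approx -0.76381$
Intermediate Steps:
$S = -3$ ($S = -3 + 0 = -3$)
$q{\left(O,B \right)} = \frac{31}{3}$ ($q{\left(O,B \right)} = \frac{49 - 18}{3} = \frac{1}{3} \cdot 31 = \frac{31}{3}$)
$\frac{q{\left(S,153 \right)}}{-12592} - \frac{27409}{35923} = \frac{31}{3 \left(-12592\right)} - \frac{27409}{35923} = \frac{31}{3} \left(- \frac{1}{12592}\right) - \frac{27409}{35923} = - \frac{31}{37776} - \frac{27409}{35923} = - \frac{1036515997}{1357027248}$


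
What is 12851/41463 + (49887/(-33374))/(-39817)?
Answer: 17079152687539/55098213612354 ≈ 0.30998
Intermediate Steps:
12851/41463 + (49887/(-33374))/(-39817) = 12851*(1/41463) + (49887*(-1/33374))*(-1/39817) = 12851/41463 - 49887/33374*(-1/39817) = 12851/41463 + 49887/1328852558 = 17079152687539/55098213612354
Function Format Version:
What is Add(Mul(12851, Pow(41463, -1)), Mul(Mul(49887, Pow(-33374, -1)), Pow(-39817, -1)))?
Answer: Rational(17079152687539, 55098213612354) ≈ 0.30998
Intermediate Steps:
Add(Mul(12851, Pow(41463, -1)), Mul(Mul(49887, Pow(-33374, -1)), Pow(-39817, -1))) = Add(Mul(12851, Rational(1, 41463)), Mul(Mul(49887, Rational(-1, 33374)), Rational(-1, 39817))) = Add(Rational(12851, 41463), Mul(Rational(-49887, 33374), Rational(-1, 39817))) = Add(Rational(12851, 41463), Rational(49887, 1328852558)) = Rational(17079152687539, 55098213612354)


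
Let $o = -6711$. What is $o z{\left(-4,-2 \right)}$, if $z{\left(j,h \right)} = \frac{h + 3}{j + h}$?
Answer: $\frac{2237}{2} \approx 1118.5$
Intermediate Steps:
$z{\left(j,h \right)} = \frac{3 + h}{h + j}$
$o z{\left(-4,-2 \right)} = - 6711 \frac{3 - 2}{-2 - 4} = - 6711 \frac{1}{-6} \cdot 1 = - 6711 \left(\left(- \frac{1}{6}\right) 1\right) = \left(-6711\right) \left(- \frac{1}{6}\right) = \frac{2237}{2}$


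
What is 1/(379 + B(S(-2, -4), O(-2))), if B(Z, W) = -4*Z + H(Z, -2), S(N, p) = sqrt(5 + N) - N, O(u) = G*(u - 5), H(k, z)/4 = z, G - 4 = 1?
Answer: 121/43907 + 4*sqrt(3)/131721 ≈ 0.0028084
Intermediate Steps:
G = 5 (G = 4 + 1 = 5)
H(k, z) = 4*z
O(u) = -25 + 5*u (O(u) = 5*(u - 5) = 5*(-5 + u) = -25 + 5*u)
B(Z, W) = -8 - 4*Z (B(Z, W) = -4*Z + 4*(-2) = -4*Z - 8 = -8 - 4*Z)
1/(379 + B(S(-2, -4), O(-2))) = 1/(379 + (-8 - 4*(sqrt(5 - 2) - 1*(-2)))) = 1/(379 + (-8 - 4*(sqrt(3) + 2))) = 1/(379 + (-8 - 4*(2 + sqrt(3)))) = 1/(379 + (-8 + (-8 - 4*sqrt(3)))) = 1/(379 + (-16 - 4*sqrt(3))) = 1/(363 - 4*sqrt(3))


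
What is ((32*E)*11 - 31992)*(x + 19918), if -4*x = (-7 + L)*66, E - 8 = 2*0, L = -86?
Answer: -625898140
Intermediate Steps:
E = 8 (E = 8 + 2*0 = 8 + 0 = 8)
x = 3069/2 (x = -(-7 - 86)*66/4 = -(-93)*66/4 = -¼*(-6138) = 3069/2 ≈ 1534.5)
((32*E)*11 - 31992)*(x + 19918) = ((32*8)*11 - 31992)*(3069/2 + 19918) = (256*11 - 31992)*(42905/2) = (2816 - 31992)*(42905/2) = -29176*42905/2 = -625898140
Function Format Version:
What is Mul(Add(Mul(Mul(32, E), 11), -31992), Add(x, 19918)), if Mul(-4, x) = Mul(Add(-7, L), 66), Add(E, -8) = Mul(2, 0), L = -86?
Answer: -625898140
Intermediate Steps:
E = 8 (E = Add(8, Mul(2, 0)) = Add(8, 0) = 8)
x = Rational(3069, 2) (x = Mul(Rational(-1, 4), Mul(Add(-7, -86), 66)) = Mul(Rational(-1, 4), Mul(-93, 66)) = Mul(Rational(-1, 4), -6138) = Rational(3069, 2) ≈ 1534.5)
Mul(Add(Mul(Mul(32, E), 11), -31992), Add(x, 19918)) = Mul(Add(Mul(Mul(32, 8), 11), -31992), Add(Rational(3069, 2), 19918)) = Mul(Add(Mul(256, 11), -31992), Rational(42905, 2)) = Mul(Add(2816, -31992), Rational(42905, 2)) = Mul(-29176, Rational(42905, 2)) = -625898140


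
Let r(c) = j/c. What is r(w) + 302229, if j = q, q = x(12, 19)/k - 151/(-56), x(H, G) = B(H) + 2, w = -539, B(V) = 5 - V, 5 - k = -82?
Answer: 793655758975/2626008 ≈ 3.0223e+5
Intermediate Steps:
k = 87 (k = 5 - 1*(-82) = 5 + 82 = 87)
x(H, G) = 7 - H (x(H, G) = (5 - H) + 2 = 7 - H)
q = 12857/4872 (q = (7 - 1*12)/87 - 151/(-56) = (7 - 12)*(1/87) - 151*(-1/56) = -5*1/87 + 151/56 = -5/87 + 151/56 = 12857/4872 ≈ 2.6390)
j = 12857/4872 ≈ 2.6390
r(c) = 12857/(4872*c)
r(w) + 302229 = (12857/4872)/(-539) + 302229 = (12857/4872)*(-1/539) + 302229 = -12857/2626008 + 302229 = 793655758975/2626008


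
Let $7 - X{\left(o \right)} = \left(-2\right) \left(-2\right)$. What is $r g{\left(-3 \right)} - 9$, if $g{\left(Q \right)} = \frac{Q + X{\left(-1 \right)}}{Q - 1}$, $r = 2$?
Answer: $-9$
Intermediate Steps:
$X{\left(o \right)} = 3$ ($X{\left(o \right)} = 7 - \left(-2\right) \left(-2\right) = 7 - 4 = 3$)
$g{\left(Q \right)} = \frac{3 + Q}{-1 + Q}$ ($g{\left(Q \right)} = \frac{Q + 3}{Q - 1} = \frac{3 + Q}{-1 + Q}$)
$r g{\left(-3 \right)} - 9 = 2 \frac{3 - 3}{-1 - 3} - 9 = 2 \frac{1}{-4} \cdot 0 - 9 = 2 \left(\left(- \frac{1}{4}\right) 0\right) - 9 = 2 \cdot 0 - 9 = 0 - 9 = -9$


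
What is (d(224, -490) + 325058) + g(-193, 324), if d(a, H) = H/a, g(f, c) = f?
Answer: 5197805/16 ≈ 3.2486e+5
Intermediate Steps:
(d(224, -490) + 325058) + g(-193, 324) = (-490/224 + 325058) - 193 = (-490*1/224 + 325058) - 193 = (-35/16 + 325058) - 193 = 5200893/16 - 193 = 5197805/16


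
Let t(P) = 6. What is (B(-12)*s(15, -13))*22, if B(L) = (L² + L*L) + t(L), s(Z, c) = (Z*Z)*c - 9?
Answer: -18977112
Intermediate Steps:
s(Z, c) = -9 + c*Z² (s(Z, c) = Z²*c - 9 = c*Z² - 9 = -9 + c*Z²)
B(L) = 6 + 2*L² (B(L) = (L² + L*L) + 6 = (L² + L²) + 6 = 2*L² + 6 = 6 + 2*L²)
(B(-12)*s(15, -13))*22 = ((6 + 2*(-12)²)*(-9 - 13*15²))*22 = ((6 + 2*144)*(-9 - 13*225))*22 = ((6 + 288)*(-9 - 2925))*22 = (294*(-2934))*22 = -862596*22 = -18977112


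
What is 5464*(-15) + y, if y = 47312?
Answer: -34648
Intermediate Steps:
5464*(-15) + y = 5464*(-15) + 47312 = -81960 + 47312 = -34648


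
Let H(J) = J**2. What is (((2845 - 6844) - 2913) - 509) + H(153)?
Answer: 15988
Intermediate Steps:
(((2845 - 6844) - 2913) - 509) + H(153) = (((2845 - 6844) - 2913) - 509) + 153**2 = ((-3999 - 2913) - 509) + 23409 = (-6912 - 509) + 23409 = -7421 + 23409 = 15988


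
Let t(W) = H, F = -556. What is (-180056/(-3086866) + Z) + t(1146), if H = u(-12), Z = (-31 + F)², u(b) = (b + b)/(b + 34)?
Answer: 5849993288259/16977763 ≈ 3.4457e+5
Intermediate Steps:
u(b) = 2*b/(34 + b) (u(b) = (2*b)/(34 + b) = 2*b/(34 + b))
Z = 344569 (Z = (-31 - 556)² = (-587)² = 344569)
H = -12/11 (H = 2*(-12)/(34 - 12) = 2*(-12)/22 = 2*(-12)*(1/22) = -12/11 ≈ -1.0909)
t(W) = -12/11
(-180056/(-3086866) + Z) + t(1146) = (-180056/(-3086866) + 344569) - 12/11 = (-180056*(-1/3086866) + 344569) - 12/11 = (90028/1543433 + 344569) - 12/11 = 531819255405/1543433 - 12/11 = 5849993288259/16977763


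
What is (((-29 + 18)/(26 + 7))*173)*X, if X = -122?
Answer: 21106/3 ≈ 7035.3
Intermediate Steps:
(((-29 + 18)/(26 + 7))*173)*X = (((-29 + 18)/(26 + 7))*173)*(-122) = (-11/33*173)*(-122) = (-11*1/33*173)*(-122) = -1/3*173*(-122) = -173/3*(-122) = 21106/3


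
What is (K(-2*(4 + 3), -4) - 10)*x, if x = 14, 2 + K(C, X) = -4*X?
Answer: 56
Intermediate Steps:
K(C, X) = -2 - 4*X
(K(-2*(4 + 3), -4) - 10)*x = ((-2 - 4*(-4)) - 10)*14 = ((-2 + 16) - 10)*14 = (14 - 10)*14 = 4*14 = 56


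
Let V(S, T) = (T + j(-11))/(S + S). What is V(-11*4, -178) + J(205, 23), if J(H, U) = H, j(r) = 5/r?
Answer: 200403/968 ≈ 207.03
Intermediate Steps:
V(S, T) = (-5/11 + T)/(2*S) (V(S, T) = (T + 5/(-11))/(S + S) = (T + 5*(-1/11))/((2*S)) = (T - 5/11)*(1/(2*S)) = (-5/11 + T)*(1/(2*S)) = (-5/11 + T)/(2*S))
V(-11*4, -178) + J(205, 23) = (-5 + 11*(-178))/(22*((-11*4))) + 205 = (1/22)*(-5 - 1958)/(-44) + 205 = (1/22)*(-1/44)*(-1963) + 205 = 1963/968 + 205 = 200403/968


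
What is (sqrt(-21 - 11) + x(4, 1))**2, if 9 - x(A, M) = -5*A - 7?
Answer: 1264 + 288*I*sqrt(2) ≈ 1264.0 + 407.29*I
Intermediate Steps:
x(A, M) = 16 + 5*A (x(A, M) = 9 - (-5*A - 7) = 9 - (-7 - 5*A) = 9 + (7 + 5*A) = 16 + 5*A)
(sqrt(-21 - 11) + x(4, 1))**2 = (sqrt(-21 - 11) + (16 + 5*4))**2 = (sqrt(-32) + (16 + 20))**2 = (4*I*sqrt(2) + 36)**2 = (36 + 4*I*sqrt(2))**2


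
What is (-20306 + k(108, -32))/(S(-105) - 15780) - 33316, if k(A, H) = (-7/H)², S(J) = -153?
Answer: -543542806577/16315392 ≈ -33315.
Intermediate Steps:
k(A, H) = 49/H²
(-20306 + k(108, -32))/(S(-105) - 15780) - 33316 = (-20306 + 49/(-32)²)/(-153 - 15780) - 33316 = (-20306 + 49*(1/1024))/(-15933) - 33316 = (-20306 + 49/1024)*(-1/15933) - 33316 = -20793295/1024*(-1/15933) - 33316 = 20793295/16315392 - 33316 = -543542806577/16315392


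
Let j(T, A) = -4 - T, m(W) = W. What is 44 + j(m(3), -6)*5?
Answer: 9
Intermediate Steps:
44 + j(m(3), -6)*5 = 44 + (-4 - 1*3)*5 = 44 + (-4 - 3)*5 = 44 - 7*5 = 44 - 35 = 9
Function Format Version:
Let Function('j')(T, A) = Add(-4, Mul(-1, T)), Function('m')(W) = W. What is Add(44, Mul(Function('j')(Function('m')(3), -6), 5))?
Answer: 9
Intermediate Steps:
Add(44, Mul(Function('j')(Function('m')(3), -6), 5)) = Add(44, Mul(Add(-4, Mul(-1, 3)), 5)) = Add(44, Mul(Add(-4, -3), 5)) = Add(44, Mul(-7, 5)) = Add(44, -35) = 9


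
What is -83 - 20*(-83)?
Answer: 1577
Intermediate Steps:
-83 - 20*(-83) = -83 + 1660 = 1577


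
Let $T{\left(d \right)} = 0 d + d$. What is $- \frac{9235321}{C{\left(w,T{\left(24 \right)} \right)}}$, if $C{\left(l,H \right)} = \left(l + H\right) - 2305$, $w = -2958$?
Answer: $\frac{9235321}{5239} \approx 1762.8$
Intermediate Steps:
$T{\left(d \right)} = d$ ($T{\left(d \right)} = 0 + d = d$)
$C{\left(l,H \right)} = -2305 + H + l$ ($C{\left(l,H \right)} = \left(H + l\right) - 2305 = -2305 + H + l$)
$- \frac{9235321}{C{\left(w,T{\left(24 \right)} \right)}} = - \frac{9235321}{-2305 + 24 - 2958} = - \frac{9235321}{-5239} = \left(-9235321\right) \left(- \frac{1}{5239}\right) = \frac{9235321}{5239}$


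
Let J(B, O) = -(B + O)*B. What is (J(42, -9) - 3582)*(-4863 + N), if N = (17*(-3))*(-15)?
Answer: 20358864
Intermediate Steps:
N = 765 (N = -51*(-15) = 765)
J(B, O) = -B*(B + O)
(J(42, -9) - 3582)*(-4863 + N) = (-1*42*(42 - 9) - 3582)*(-4863 + 765) = (-1*42*33 - 3582)*(-4098) = (-1386 - 3582)*(-4098) = -4968*(-4098) = 20358864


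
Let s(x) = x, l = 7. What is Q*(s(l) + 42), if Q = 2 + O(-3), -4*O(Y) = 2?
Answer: 147/2 ≈ 73.500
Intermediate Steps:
O(Y) = -1/2 (O(Y) = -1/4*2 = -1/2)
Q = 3/2 (Q = 2 - 1/2 = 3/2 ≈ 1.5000)
Q*(s(l) + 42) = 3*(7 + 42)/2 = (3/2)*49 = 147/2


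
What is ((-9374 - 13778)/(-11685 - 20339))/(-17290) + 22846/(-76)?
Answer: -20805455289/69211870 ≈ -300.61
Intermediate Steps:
((-9374 - 13778)/(-11685 - 20339))/(-17290) + 22846/(-76) = -23152/(-32024)*(-1/17290) + 22846*(-1/76) = -23152*(-1/32024)*(-1/17290) - 11423/38 = (2894/4003)*(-1/17290) - 11423/38 = -1447/34605935 - 11423/38 = -20805455289/69211870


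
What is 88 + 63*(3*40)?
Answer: 7648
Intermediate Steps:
88 + 63*(3*40) = 88 + 63*120 = 88 + 7560 = 7648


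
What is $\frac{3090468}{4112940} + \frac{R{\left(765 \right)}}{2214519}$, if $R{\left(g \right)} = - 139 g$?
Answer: $\frac{177959739722}{253005104885} \approx 0.70338$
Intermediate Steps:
$\frac{3090468}{4112940} + \frac{R{\left(765 \right)}}{2214519} = \frac{3090468}{4112940} + \frac{\left(-139\right) 765}{2214519} = 3090468 \cdot \frac{1}{4112940} - \frac{35445}{738173} = \frac{257539}{342745} - \frac{35445}{738173} = \frac{177959739722}{253005104885}$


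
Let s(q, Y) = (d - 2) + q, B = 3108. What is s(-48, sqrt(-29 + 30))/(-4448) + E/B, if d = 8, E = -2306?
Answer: -1265819/1728048 ≈ -0.73251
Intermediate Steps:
s(q, Y) = 6 + q (s(q, Y) = (8 - 2) + q = 6 + q)
s(-48, sqrt(-29 + 30))/(-4448) + E/B = (6 - 48)/(-4448) - 2306/3108 = -42*(-1/4448) - 2306*1/3108 = 21/2224 - 1153/1554 = -1265819/1728048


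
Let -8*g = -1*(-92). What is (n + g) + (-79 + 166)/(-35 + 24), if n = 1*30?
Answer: 233/22 ≈ 10.591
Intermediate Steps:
n = 30
g = -23/2 (g = -(-1)*(-92)/8 = -⅛*92 = -23/2 ≈ -11.500)
(n + g) + (-79 + 166)/(-35 + 24) = (30 - 23/2) + (-79 + 166)/(-35 + 24) = 37/2 + 87/(-11) = 37/2 + 87*(-1/11) = 37/2 - 87/11 = 233/22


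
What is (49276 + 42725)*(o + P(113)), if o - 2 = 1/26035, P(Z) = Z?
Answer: 275453386026/26035 ≈ 1.0580e+7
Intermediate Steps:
o = 52071/26035 (o = 2 + 1/26035 = 52071/26035 ≈ 2.0000)
(49276 + 42725)*(o + P(113)) = (49276 + 42725)*(52071/26035 + 113) = 92001*(2994026/26035) = 275453386026/26035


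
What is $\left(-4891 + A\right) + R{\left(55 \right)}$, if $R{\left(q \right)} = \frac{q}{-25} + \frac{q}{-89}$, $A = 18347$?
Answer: $\frac{5986666}{445} \approx 13453.0$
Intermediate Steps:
$R{\left(q \right)} = - \frac{114 q}{2225}$ ($R{\left(q \right)} = q \left(- \frac{1}{25}\right) + q \left(- \frac{1}{89}\right) = - \frac{q}{25} - \frac{q}{89} = - \frac{114 q}{2225}$)
$\left(-4891 + A\right) + R{\left(55 \right)} = \left(-4891 + 18347\right) - \frac{1254}{445} = 13456 - \frac{1254}{445} = \frac{5986666}{445}$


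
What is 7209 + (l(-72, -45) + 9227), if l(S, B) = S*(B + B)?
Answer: 22916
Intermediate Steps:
l(S, B) = 2*B*S (l(S, B) = S*(2*B) = 2*B*S)
7209 + (l(-72, -45) + 9227) = 7209 + (2*(-45)*(-72) + 9227) = 7209 + (6480 + 9227) = 7209 + 15707 = 22916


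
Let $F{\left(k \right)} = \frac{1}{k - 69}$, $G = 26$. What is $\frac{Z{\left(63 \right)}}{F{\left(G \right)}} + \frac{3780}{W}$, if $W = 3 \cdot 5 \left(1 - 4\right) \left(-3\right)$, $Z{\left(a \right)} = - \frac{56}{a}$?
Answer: $\frac{596}{9} \approx 66.222$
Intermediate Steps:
$F{\left(k \right)} = \frac{1}{-69 + k}$
$W = 135$ ($W = 15 \left(\left(-3\right) \left(-3\right)\right) = 15 \cdot 9 = 135$)
$\frac{Z{\left(63 \right)}}{F{\left(G \right)}} + \frac{3780}{W} = \frac{\left(-56\right) \frac{1}{63}}{\frac{1}{-69 + 26}} + \frac{3780}{135} = \frac{\left(-56\right) \frac{1}{63}}{\frac{1}{-43}} + 3780 \cdot \frac{1}{135} = - \frac{8}{9 \left(- \frac{1}{43}\right)} + 28 = \left(- \frac{8}{9}\right) \left(-43\right) + 28 = \frac{344}{9} + 28 = \frac{596}{9}$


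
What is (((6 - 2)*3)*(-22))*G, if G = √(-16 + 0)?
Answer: -1056*I ≈ -1056.0*I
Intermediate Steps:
G = 4*I (G = √(-16) = 4*I ≈ 4.0*I)
(((6 - 2)*3)*(-22))*G = (((6 - 2)*3)*(-22))*(4*I) = ((4*3)*(-22))*(4*I) = (12*(-22))*(4*I) = -1056*I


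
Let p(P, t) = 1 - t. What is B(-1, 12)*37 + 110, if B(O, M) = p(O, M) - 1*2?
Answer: -371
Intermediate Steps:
B(O, M) = -1 - M (B(O, M) = (1 - M) - 1*2 = (1 - M) - 2 = -1 - M)
B(-1, 12)*37 + 110 = (-1 - 1*12)*37 + 110 = (-1 - 12)*37 + 110 = -13*37 + 110 = -481 + 110 = -371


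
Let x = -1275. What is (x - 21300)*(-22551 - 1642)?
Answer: 546156975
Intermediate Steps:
(x - 21300)*(-22551 - 1642) = (-1275 - 21300)*(-22551 - 1642) = -22575*(-24193) = 546156975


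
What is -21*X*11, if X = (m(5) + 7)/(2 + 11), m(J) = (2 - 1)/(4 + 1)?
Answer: -8316/65 ≈ -127.94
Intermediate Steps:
m(J) = 1/5
X = 36/65 (X = (1/5 + 7)/(2 + 11) = (36/5)/13 = (36/5)*(1/13) = 36/65 ≈ 0.55385)
-21*X*11 = -21*36/65*11 = -756/65*11 = -8316/65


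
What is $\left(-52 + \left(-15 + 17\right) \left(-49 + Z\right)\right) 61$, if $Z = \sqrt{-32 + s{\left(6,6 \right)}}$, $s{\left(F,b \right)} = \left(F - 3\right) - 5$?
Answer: $-9150 + 122 i \sqrt{34} \approx -9150.0 + 711.38 i$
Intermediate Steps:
$s{\left(F,b \right)} = -8 + F$ ($s{\left(F,b \right)} = \left(-3 + F\right) - 5 = -8 + F$)
$Z = i \sqrt{34}$ ($Z = \sqrt{-32 + \left(-8 + 6\right)} = \sqrt{-32 - 2} = \sqrt{-34} = i \sqrt{34} \approx 5.8309 i$)
$\left(-52 + \left(-15 + 17\right) \left(-49 + Z\right)\right) 61 = \left(-52 + \left(-15 + 17\right) \left(-49 + i \sqrt{34}\right)\right) 61 = \left(-52 + 2 \left(-49 + i \sqrt{34}\right)\right) 61 = \left(-52 - \left(98 - 2 i \sqrt{34}\right)\right) 61 = \left(-150 + 2 i \sqrt{34}\right) 61 = -9150 + 122 i \sqrt{34}$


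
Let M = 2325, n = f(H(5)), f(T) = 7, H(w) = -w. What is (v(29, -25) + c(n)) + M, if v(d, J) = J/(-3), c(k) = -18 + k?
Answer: 6967/3 ≈ 2322.3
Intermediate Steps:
n = 7
v(d, J) = -J/3 (v(d, J) = J*(-⅓) = -J/3)
(v(29, -25) + c(n)) + M = (-⅓*(-25) + (-18 + 7)) + 2325 = (25/3 - 11) + 2325 = -8/3 + 2325 = 6967/3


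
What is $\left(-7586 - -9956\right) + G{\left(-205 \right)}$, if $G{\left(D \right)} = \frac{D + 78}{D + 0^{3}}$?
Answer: $\frac{485977}{205} \approx 2370.6$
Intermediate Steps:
$G{\left(D \right)} = \frac{78 + D}{D}$ ($G{\left(D \right)} = \frac{78 + D}{D + 0} = \frac{78 + D}{D}$)
$\left(-7586 - -9956\right) + G{\left(-205 \right)} = \left(-7586 - -9956\right) + \frac{78 - 205}{-205} = \left(-7586 + 9956\right) - - \frac{127}{205} = 2370 + \frac{127}{205} = \frac{485977}{205}$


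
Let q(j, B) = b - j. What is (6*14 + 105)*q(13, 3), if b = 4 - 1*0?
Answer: -1701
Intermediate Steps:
b = 4 (b = 4 + 0 = 4)
q(j, B) = 4 - j
(6*14 + 105)*q(13, 3) = (6*14 + 105)*(4 - 1*13) = (84 + 105)*(4 - 13) = 189*(-9) = -1701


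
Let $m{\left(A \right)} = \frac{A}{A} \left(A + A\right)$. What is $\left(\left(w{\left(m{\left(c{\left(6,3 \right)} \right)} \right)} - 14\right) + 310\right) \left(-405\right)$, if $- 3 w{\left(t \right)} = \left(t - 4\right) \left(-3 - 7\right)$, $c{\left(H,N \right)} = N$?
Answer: $-122580$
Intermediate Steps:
$m{\left(A \right)} = 2 A$ ($m{\left(A \right)} = 1 \cdot 2 A = 2 A$)
$w{\left(t \right)} = - \frac{40}{3} + \frac{10 t}{3}$ ($w{\left(t \right)} = - \frac{\left(t - 4\right) \left(-3 - 7\right)}{3} = - \frac{\left(-4 + t\right) \left(-10\right)}{3} = - \frac{40 - 10 t}{3} = - \frac{40}{3} + \frac{10 t}{3}$)
$\left(\left(w{\left(m{\left(c{\left(6,3 \right)} \right)} \right)} - 14\right) + 310\right) \left(-405\right) = \left(\left(\left(- \frac{40}{3} + \frac{10 \cdot 2 \cdot 3}{3}\right) - 14\right) + 310\right) \left(-405\right) = \left(\left(\left(- \frac{40}{3} + \frac{10}{3} \cdot 6\right) - 14\right) + 310\right) \left(-405\right) = \left(\left(\left(- \frac{40}{3} + 20\right) - 14\right) + 310\right) \left(-405\right) = \left(\left(\frac{20}{3} - 14\right) + 310\right) \left(-405\right) = \left(- \frac{22}{3} + 310\right) \left(-405\right) = \frac{908}{3} \left(-405\right) = -122580$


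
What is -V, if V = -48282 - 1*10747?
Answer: 59029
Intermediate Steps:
V = -59029 (V = -48282 - 10747 = -59029)
-V = -1*(-59029) = 59029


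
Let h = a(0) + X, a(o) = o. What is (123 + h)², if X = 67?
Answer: 36100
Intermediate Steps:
h = 67 (h = 0 + 67 = 67)
(123 + h)² = (123 + 67)² = 190² = 36100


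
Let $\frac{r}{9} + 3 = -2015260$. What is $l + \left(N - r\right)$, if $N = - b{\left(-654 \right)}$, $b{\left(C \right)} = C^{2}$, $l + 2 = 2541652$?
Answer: $20251301$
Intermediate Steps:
$r = -18137367$ ($r = -27 + 9 \left(-2015260\right) = -27 - 18137340 = -18137367$)
$l = 2541650$ ($l = -2 + 2541652 = 2541650$)
$N = -427716$ ($N = - \left(-654\right)^{2} = \left(-1\right) 427716 = -427716$)
$l + \left(N - r\right) = 2541650 - -17709651 = 2541650 + \left(-427716 + 18137367\right) = 2541650 + 17709651 = 20251301$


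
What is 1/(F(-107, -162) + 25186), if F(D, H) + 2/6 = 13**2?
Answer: 3/76064 ≈ 3.9440e-5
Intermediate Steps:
F(D, H) = 506/3 (F(D, H) = -1/3 + 13**2 = -1/3 + 169 = 506/3)
1/(F(-107, -162) + 25186) = 1/(506/3 + 25186) = 1/(76064/3) = 3/76064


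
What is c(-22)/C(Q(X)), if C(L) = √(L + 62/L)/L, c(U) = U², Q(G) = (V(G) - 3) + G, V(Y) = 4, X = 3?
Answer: 1936*√78/39 ≈ 438.42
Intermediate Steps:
Q(G) = 1 + G (Q(G) = (4 - 3) + G = 1 + G)
C(L) = √(L + 62/L)/L
c(-22)/C(Q(X)) = (-22)²/((√((1 + 3) + 62/(1 + 3))/(1 + 3))) = 484/((√(4 + 62/4)/4)) = 484/((√(4 + 62*(¼))/4)) = 484/((√(4 + 31/2)/4)) = 484/((√(39/2)/4)) = 484/(((√78/2)/4)) = 484/((√78/8)) = 484*(4*√78/39) = 1936*√78/39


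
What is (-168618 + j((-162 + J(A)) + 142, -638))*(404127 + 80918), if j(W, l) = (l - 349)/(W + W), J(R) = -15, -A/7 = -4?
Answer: -163560957351/2 ≈ -8.1781e+10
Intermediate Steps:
A = 28 (A = -7*(-4) = 28)
j(W, l) = (-349 + l)/(2*W) (j(W, l) = (-349 + l)/((2*W)) = (-349 + l)*(1/(2*W)) = (-349 + l)/(2*W))
(-168618 + j((-162 + J(A)) + 142, -638))*(404127 + 80918) = (-168618 + (-349 - 638)/(2*((-162 - 15) + 142)))*(404127 + 80918) = (-168618 + (½)*(-987)/(-177 + 142))*485045 = (-168618 + (½)*(-987)/(-35))*485045 = (-168618 + (½)*(-1/35)*(-987))*485045 = (-168618 + 141/10)*485045 = -1686039/10*485045 = -163560957351/2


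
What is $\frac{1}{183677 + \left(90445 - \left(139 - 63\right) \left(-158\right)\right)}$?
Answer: $\frac{1}{286130} \approx 3.4949 \cdot 10^{-6}$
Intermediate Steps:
$\frac{1}{183677 + \left(90445 - \left(139 - 63\right) \left(-158\right)\right)} = \frac{1}{183677 + \left(90445 - 76 \left(-158\right)\right)} = \frac{1}{183677 + \left(90445 - -12008\right)} = \frac{1}{183677 + \left(90445 + 12008\right)} = \frac{1}{183677 + 102453} = \frac{1}{286130}$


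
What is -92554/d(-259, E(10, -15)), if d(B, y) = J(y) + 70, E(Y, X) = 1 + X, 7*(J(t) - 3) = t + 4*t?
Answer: -13222/9 ≈ -1469.1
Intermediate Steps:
J(t) = 3 + 5*t/7 (J(t) = 3 + (t + 4*t)/7 = 3 + (5*t)/7 = 3 + 5*t/7)
d(B, y) = 73 + 5*y/7 (d(B, y) = (3 + 5*y/7) + 70 = 73 + 5*y/7)
-92554/d(-259, E(10, -15)) = -92554/(73 + 5*(1 - 15)/7) = -92554/(73 + (5/7)*(-14)) = -92554/(73 - 10) = -92554/63 = -92554*1/63 = -13222/9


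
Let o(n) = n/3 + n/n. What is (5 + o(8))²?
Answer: 676/9 ≈ 75.111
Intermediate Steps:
o(n) = 1 + n/3 (o(n) = n*(⅓) + 1 = n/3 + 1 = 1 + n/3)
(5 + o(8))² = (5 + (1 + (⅓)*8))² = (5 + (1 + 8/3))² = (5 + 11/3)² = (26/3)² = 676/9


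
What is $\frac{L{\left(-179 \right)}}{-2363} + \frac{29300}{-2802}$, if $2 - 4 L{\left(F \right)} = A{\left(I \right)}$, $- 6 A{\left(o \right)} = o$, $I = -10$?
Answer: $- \frac{138472267}{13242252} \approx -10.457$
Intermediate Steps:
$A{\left(o \right)} = - \frac{o}{6}$
$L{\left(F \right)} = \frac{1}{12}$ ($L{\left(F \right)} = \frac{1}{2} - \frac{\left(- \frac{1}{6}\right) \left(-10\right)}{4} = \frac{1}{2} - \frac{5}{12} = \frac{1}{12}$)
$\frac{L{\left(-179 \right)}}{-2363} + \frac{29300}{-2802} = \frac{1}{12 \left(-2363\right)} + \frac{29300}{-2802} = \frac{1}{12} \left(- \frac{1}{2363}\right) + 29300 \left(- \frac{1}{2802}\right) = - \frac{1}{28356} - \frac{14650}{1401} = - \frac{138472267}{13242252}$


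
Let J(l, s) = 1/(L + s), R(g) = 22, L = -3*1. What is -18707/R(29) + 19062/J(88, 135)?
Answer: 55337341/22 ≈ 2.5153e+6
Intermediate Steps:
L = -3
J(l, s) = 1/(-3 + s)
-18707/R(29) + 19062/J(88, 135) = -18707/22 + 19062/(1/(-3 + 135)) = -18707*1/22 + 19062/(1/132) = -18707/22 + 19062/(1/132) = -18707/22 + 19062*132 = -18707/22 + 2516184 = 55337341/22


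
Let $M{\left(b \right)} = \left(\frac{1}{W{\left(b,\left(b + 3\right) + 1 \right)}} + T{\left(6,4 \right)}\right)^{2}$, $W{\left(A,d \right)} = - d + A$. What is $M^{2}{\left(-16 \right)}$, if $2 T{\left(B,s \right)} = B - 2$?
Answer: $\frac{2401}{256} \approx 9.3789$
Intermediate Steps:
$W{\left(A,d \right)} = A - d$
$T{\left(B,s \right)} = -1 + \frac{B}{2}$ ($T{\left(B,s \right)} = \frac{B - 2}{2} = \frac{-2 + B}{2} = -1 + \frac{B}{2}$)
$M{\left(b \right)} = \frac{49}{16}$ ($M{\left(b \right)} = \left(\frac{1}{b - \left(\left(b + 3\right) + 1\right)} + \left(-1 + \frac{1}{2} \cdot 6\right)\right)^{2} = \left(\frac{1}{b - \left(\left(3 + b\right) + 1\right)} + \left(-1 + 3\right)\right)^{2} = \left(\frac{1}{b - \left(4 + b\right)} + 2\right)^{2} = \left(\frac{1}{-4} + 2\right)^{2} = \left(- \frac{1}{4} + 2\right)^{2} = \left(\frac{7}{4}\right)^{2} = \frac{49}{16}$)
$M^{2}{\left(-16 \right)} = \left(\frac{49}{16}\right)^{2} = \frac{2401}{256}$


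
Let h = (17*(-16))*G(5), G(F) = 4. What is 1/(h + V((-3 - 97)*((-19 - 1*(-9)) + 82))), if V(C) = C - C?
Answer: -1/1088 ≈ -0.00091912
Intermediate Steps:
h = -1088 (h = (17*(-16))*4 = -272*4 = -1088)
V(C) = 0
1/(h + V((-3 - 97)*((-19 - 1*(-9)) + 82))) = 1/(-1088 + 0) = 1/(-1088) = -1/1088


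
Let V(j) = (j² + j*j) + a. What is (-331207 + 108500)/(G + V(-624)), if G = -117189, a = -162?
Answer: -222707/661401 ≈ -0.33672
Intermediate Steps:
V(j) = -162 + 2*j² (V(j) = (j² + j*j) - 162 = (j² + j²) - 162 = 2*j² - 162 = -162 + 2*j²)
(-331207 + 108500)/(G + V(-624)) = (-331207 + 108500)/(-117189 + (-162 + 2*(-624)²)) = -222707/(-117189 + (-162 + 2*389376)) = -222707/(-117189 + (-162 + 778752)) = -222707/(-117189 + 778590) = -222707/661401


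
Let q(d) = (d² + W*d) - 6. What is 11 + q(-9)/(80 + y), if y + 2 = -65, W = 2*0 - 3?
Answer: 245/13 ≈ 18.846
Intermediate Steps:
W = -3 (W = 0 - 3 = -3)
y = -67 (y = -2 - 65 = -67)
q(d) = -6 + d² - 3*d (q(d) = (d² - 3*d) - 6 = -6 + d² - 3*d)
11 + q(-9)/(80 + y) = 11 + (-6 + (-9)² - 3*(-9))/(80 - 67) = 11 + (-6 + 81 + 27)/13 = 11 + (1/13)*102 = 11 + 102/13 = 245/13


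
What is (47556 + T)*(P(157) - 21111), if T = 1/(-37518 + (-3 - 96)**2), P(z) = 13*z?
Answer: -25136351044570/27717 ≈ -9.0689e+8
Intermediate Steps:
T = -1/27717 (T = 1/(-37518 + (-99)**2) = 1/(-37518 + 9801) = 1/(-27717) = -1/27717 ≈ -3.6079e-5)
(47556 + T)*(P(157) - 21111) = (47556 - 1/27717)*(13*157 - 21111) = 1318109651*(2041 - 21111)/27717 = (1318109651/27717)*(-19070) = -25136351044570/27717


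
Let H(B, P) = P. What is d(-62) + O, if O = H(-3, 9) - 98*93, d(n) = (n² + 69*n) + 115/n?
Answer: -591533/62 ≈ -9540.9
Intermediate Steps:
d(n) = n² + 69*n + 115/n
O = -9105 (O = 9 - 98*93 = 9 - 9114 = -9105)
d(-62) + O = (115 + (-62)²*(69 - 62))/(-62) - 9105 = -(115 + 3844*7)/62 - 9105 = -(115 + 26908)/62 - 9105 = -1/62*27023 - 9105 = -27023/62 - 9105 = -591533/62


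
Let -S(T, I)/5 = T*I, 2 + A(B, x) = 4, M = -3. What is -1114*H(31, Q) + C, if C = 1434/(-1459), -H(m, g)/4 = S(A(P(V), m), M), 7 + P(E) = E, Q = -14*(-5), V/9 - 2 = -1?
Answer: 195037686/1459 ≈ 1.3368e+5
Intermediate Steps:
V = 9 (V = 18 + 9*(-1) = 18 - 9 = 9)
Q = 70
P(E) = -7 + E
A(B, x) = 2 (A(B, x) = -2 + 4 = 2)
S(T, I) = -5*I*T (S(T, I) = -5*T*I = -5*I*T)
H(m, g) = -120 (H(m, g) = -(-20)*(-3)*2 = -4*30 = -120)
C = -1434/1459 (C = 1434*(-1/1459) = -1434/1459 ≈ -0.98287)
-1114*H(31, Q) + C = -1114*(-120) - 1434/1459 = 133680 - 1434/1459 = 195037686/1459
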